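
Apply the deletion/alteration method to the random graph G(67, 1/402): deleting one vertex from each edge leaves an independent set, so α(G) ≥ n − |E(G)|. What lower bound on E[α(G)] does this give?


E[|E(G)|] = C(67, 2)·p = 2211 · (1/402) = 11/2.
E[α(G)] ≥ n − E[|E(G)|] = 67 − 11/2 = 123/2.
Numerically: ≈ 61.500.
(This is only a lower bound; the true E[α(G)] may be larger.)

E[α(G)] ≥ 123/2 ≈ 61.500.


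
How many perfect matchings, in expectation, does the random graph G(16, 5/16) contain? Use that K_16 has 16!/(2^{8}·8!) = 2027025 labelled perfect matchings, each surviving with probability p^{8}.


K_16 has 16!/(2^{8}·8!) = 2027025 labelled perfect matchings.
For each such perfect matching H, let X_H = 1 if all 8 edges of H are present in G. Then P[X_H = 1] = p^{8} = (5/16)^{8} = 390625/4294967296.
By linearity: E[X] = Σ_H E[X_H] = 2027025 · p^{8} = 2027025 · 390625/4294967296 = 791806640625/4294967296.
Numerically: E[X] ≈ 184.4.

E[X] = 2027025 · (5/16)^{8} = 791806640625/4294967296 ≈ 184.4.


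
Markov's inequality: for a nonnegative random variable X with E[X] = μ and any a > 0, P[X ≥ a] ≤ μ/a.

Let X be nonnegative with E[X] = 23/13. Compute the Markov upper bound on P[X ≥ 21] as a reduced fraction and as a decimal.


μ = E[X] = 23/13, a = 21.
Markov: P[X ≥ 21] ≤ μ/a = (23/13)/21 = 23/273.
Numerically: ≈ 0.084249.
(Since a = 21 > μ = 1.769231, the bound 23/273 is < 1 and informative.)

P[X ≥ 21] ≤ 23/273 ≈ 0.084249.


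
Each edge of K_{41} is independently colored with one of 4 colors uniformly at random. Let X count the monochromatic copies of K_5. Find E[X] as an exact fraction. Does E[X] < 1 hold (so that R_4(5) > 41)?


E[X] = C(41, 5) · 4^{1 − 10} = 749398 · 4^{−9} = 749398/262144.
As a reduced fraction: E[X] = 374699/131072 ≈ 2.85873.
Is E[X] < 1? NO.
Since E[X] ≥ 1, the first-moment bound is inconclusive at n = 41; it does NOT by itself certify R_4(5) > 41.

E[X] = 374699/131072 ≈ 2.85873; E[X] ≥ 1; first-moment method inconclusive here.


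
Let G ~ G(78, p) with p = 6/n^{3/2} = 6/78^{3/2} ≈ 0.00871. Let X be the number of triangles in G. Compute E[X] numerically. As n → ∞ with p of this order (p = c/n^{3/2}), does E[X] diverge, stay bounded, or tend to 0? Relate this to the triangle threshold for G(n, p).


Number of potential triangles: C(78, 3) = 76076.
Each occurs with probability p³ ≈ (0.00871)³ ≈ 6.607361e-07.
By linearity: E[X] = C(78, 3)·p³ ≈ 76076 · 6.607361e-07 ≈ 0.0503.
Since α = 3/2 > 1, p = c/n^{3/2} = o(1/n) is below the triangle threshold p ~ 1/n. Asymptotically E[X] ~ (c³/6)·n^{3(1−α)} = (6³/6)·n^{-1.5} → 0, so by Markov's inequality G has no triangles w.h.p.

E[X] ≈ 0.0503; in regime p = Θ(1/n^{3/2}) E[X] tends to 0 (below the triangle threshold p ~ 1/n).


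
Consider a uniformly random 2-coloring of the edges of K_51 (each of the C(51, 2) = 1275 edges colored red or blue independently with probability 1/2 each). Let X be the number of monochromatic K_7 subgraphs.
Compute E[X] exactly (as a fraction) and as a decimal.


Let X = Σ_S X_S over the C(51, 7) = 115775100 subsets S of size 7, where X_S = 1 if the K_7 on S is monochromatic.
For a fixed S, the K_7 on S has C(7, 2) = 21 edges. P[all 21 edges red] = (1/2)^21, and likewise for blue, so P[monochromatic] = 2·(1/2)^21 = 2^{1 − 21} = 1/1048576.
Summing: E[X] = C(51, 7) · 2^{1 − 21} = 115775100 · 1/1048576 = 28943775/262144.
Numerically: E[X] ≈ 110.4117.

E[X] = C(51,7)·2^(1−C(7,2)) = 28943775/262144 ≈ 110.4117.


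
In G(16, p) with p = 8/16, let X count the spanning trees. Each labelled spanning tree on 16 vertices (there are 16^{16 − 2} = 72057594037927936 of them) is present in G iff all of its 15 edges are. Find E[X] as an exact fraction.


K_16 has 16^{16 − 2} = 72057594037927936 labelled spanning trees.
For each such spanning tree H, let X_H = 1 if all 15 edges of H are present in G. Then P[X_H = 1] = p^{15} = (1/2)^{15} = 1/32768.
Summing the indicators: E[X] = Σ_H E[X_H] = 72057594037927936 · p^{15} = 72057594037927936 · 1/32768 = 2199023255552.
Numerically: E[X] ≈ 2.199e+12.

E[X] = 72057594037927936 · (1/2)^{15} = 2199023255552 ≈ 2.199e+12.


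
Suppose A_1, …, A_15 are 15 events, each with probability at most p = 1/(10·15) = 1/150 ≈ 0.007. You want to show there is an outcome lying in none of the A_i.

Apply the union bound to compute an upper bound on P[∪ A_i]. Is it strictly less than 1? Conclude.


Union bound: P[∪_{i=1}^{15} A_i] ≤ Σ_i P[A_i] ≤ 15·p = 15·(1/150) = 1/10.
Numerically: 1/10 ≈ 0.100.
Is 1/10 < 1? YES.
Since P[∪ A_i] ≤ 1/10 < 1, the complement has P[∩ A_i^c] ≥ 1 − 1/10 = 9/10 > 0, so some outcome avoids every A_i.

15·p = 1/10 ≈ 0.100; existence CERTIFIED by the union bound.


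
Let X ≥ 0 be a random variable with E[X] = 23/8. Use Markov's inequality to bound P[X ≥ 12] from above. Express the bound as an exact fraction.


μ = E[X] = 23/8, a = 12.
Markov: P[X ≥ 12] ≤ μ/a = (23/8)/12 = 23/96.
Numerically: ≈ 0.2396.
(Since a = 12 > μ = 2.8750, the bound 23/96 is < 1 and informative.)

P[X ≥ 12] ≤ 23/96 ≈ 0.2396.


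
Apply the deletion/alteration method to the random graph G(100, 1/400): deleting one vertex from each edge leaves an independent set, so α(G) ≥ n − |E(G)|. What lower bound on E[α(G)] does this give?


E[|E(G)|] = C(100, 2)·p = 4950 · (1/400) = 99/8.
E[α(G)] ≥ n − E[|E(G)|] = 100 − 99/8 = 701/8.
Numerically: ≈ 87.6250.
(This is only a lower bound; the true E[α(G)] may be larger.)

E[α(G)] ≥ 701/8 ≈ 87.6250.


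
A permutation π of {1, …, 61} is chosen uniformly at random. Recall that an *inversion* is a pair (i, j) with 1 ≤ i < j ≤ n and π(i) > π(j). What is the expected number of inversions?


Write X = Σ X_I over the C(61, 2) = 1830 pairs i < j, with X_I the indicator of one inversion.
There are 1830 indicators.
For each fixed pair i < j, the values π(i) and π(j) are two distinct elements of {1, …, 61} in uniformly random order; by symmetry P[π(i) > π(j)] = 1/2.
By linearity: E[X] = 1830 · (1/2) = C(61, 2) · (1/2) = 1830/2 = 915 ≈ 915.0000.

E[X] = 915 = 915.0000.


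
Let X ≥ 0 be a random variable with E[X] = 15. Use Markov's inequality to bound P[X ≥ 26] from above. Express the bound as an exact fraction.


μ = E[X] = 15, a = 26.
Markov: P[X ≥ 26] ≤ μ/a = (15)/26 = 15/26.
Numerically: ≈ 0.576923.
(Since a = 26 > μ = 15.000000, the bound 15/26 is < 1 and informative.)

P[X ≥ 26] ≤ 15/26 ≈ 0.576923.


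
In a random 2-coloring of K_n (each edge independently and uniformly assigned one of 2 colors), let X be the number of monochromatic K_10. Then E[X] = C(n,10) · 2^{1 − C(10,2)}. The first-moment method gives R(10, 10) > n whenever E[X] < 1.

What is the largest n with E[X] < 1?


We need C(n, 10) · 2^{1 − 45} < 1, i.e. C(n, 10) < 2^{45 − 1} = 17592186044416.
Check values of n near the boundary:
  n = 94: C(94, 10) = 9041256841903; 9041256841903 < 17592186044416? YES
  n = 95: C(95, 10) = 10104934117421; 10104934117421 < 17592186044416? YES
  n = 96: C(96, 10) = 11279926456656; 11279926456656 < 17592186044416? YES
  n = 97: C(97, 10) = 12576469727536; 12576469727536 < 17592186044416? YES
  n = 98: C(98, 10) = 14005614014756; 14005614014756 < 17592186044416? YES
  n = 99: C(99, 10) = 15579278510796; 15579278510796 < 17592186044416? YES
  n = 100: C(100, 10) = 17310309456440; 17310309456440 < 17592186044416? YES
  n = 101: C(101, 10) = 19212541264840; 19212541264840 < 17592186044416? NO
The largest n with C(n, 10) < 17592186044416 is n = 100 (where E[X] = 2163788682055/2199023255552 ≈ 0.984). Hence R(10, 10) > 100, i.e. R(10, 10) ≥ 101.

Largest n = 100; hence R(10, 10) > 100.


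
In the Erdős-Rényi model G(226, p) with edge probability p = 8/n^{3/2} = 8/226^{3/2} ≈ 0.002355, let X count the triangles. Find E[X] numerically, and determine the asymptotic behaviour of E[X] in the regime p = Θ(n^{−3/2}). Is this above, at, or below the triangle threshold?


Number of potential triangles: C(226, 3) = 1898400.
Each occurs with probability p³ ≈ (0.002355)³ ≈ 1.305515e-08.
By linearity: E[X] = C(226, 3)·p³ ≈ 1898400 · 1.305515e-08 ≈ 0.0248.
Since α = 3/2 > 1, p = c/n^{3/2} = o(1/n) is below the triangle threshold p ~ 1/n. Asymptotically E[X] ~ (c³/6)·n^{3(1−α)} = (8³/6)·n^{-1.5} → 0, so by Markov's inequality G has no triangles w.h.p.

E[X] ≈ 0.0248; in regime p = Θ(1/n^{3/2}) E[X] tends to 0 (below the triangle threshold p ~ 1/n).


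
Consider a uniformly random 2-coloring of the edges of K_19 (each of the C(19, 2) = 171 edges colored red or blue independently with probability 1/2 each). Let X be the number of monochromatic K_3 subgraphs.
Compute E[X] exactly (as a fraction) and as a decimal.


Let X = Σ_S X_S over the C(19, 3) = 969 subsets S of size 3, where X_S = 1 if the K_3 on S is monochromatic.
For a fixed S, the K_3 on S has C(3, 2) = 3 edges. P[all 3 edges red] = (1/2)^3, and likewise for blue, so P[monochromatic] = 2·(1/2)^3 = 2^{1 − 3} = 1/4.
By linearity of expectation: E[X] = C(19, 3) · 2^{1 − 3} = 969 · 1/4 = 969/4.
Numerically: E[X] ≈ 242.250.

E[X] = C(19,3)·2^(1−C(3,2)) = 969/4 ≈ 242.250.


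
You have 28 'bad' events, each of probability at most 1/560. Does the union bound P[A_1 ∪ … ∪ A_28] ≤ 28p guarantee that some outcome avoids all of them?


Union bound: P[∪_{i=1}^{28} A_i] ≤ Σ_i P[A_i] ≤ 28·p = 28·(1/560) = 1/20.
Numerically: 1/20 ≈ 0.05000.
Is 1/20 < 1? YES.
Since P[∪ A_i] ≤ 1/20 < 1, the complement has P[∩ A_i^c] ≥ 1 − 1/20 = 19/20 > 0, so some outcome avoids every A_i.

28·p = 1/20 ≈ 0.05000; existence CERTIFIED by the union bound.


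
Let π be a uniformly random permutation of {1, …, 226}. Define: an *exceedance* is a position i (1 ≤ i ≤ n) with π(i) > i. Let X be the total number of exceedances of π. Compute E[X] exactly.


Write X = Σ_{i=1}^{226} X_i, where X_i = 1_{π(i) > i}.
For each fixed i, π(i) is uniform over {1, …, 226} (marginal of a uniform permutation), so P[π(i) > i] = (n − i)/n. Summing: Σ_{i=1}^{226} (n − i)/n = (0 + 1 + … + 225)/226 = 226(226 − 1)/(2·226) = (226 − 1)/2.
Hence E[X] = Σ_{i=1}^{226} (226 − i)/226 = 225/2 ≈ 112.5000.

E[X] = 225/2 = 112.5000.


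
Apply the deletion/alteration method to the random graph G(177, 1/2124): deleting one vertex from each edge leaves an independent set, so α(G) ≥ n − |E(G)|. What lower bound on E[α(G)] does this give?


E[|E(G)|] = C(177, 2)·p = 15576 · (1/2124) = 22/3.
E[α(G)] ≥ n − E[|E(G)|] = 177 − 22/3 = 509/3.
Numerically: ≈ 169.666667.
(This is only a lower bound; the true E[α(G)] may be larger.)

E[α(G)] ≥ 509/3 ≈ 169.666667.


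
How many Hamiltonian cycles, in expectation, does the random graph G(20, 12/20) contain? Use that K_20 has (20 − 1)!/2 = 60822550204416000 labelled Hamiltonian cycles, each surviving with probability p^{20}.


K_20 has (20 − 1)!/2 = 60822550204416000 labelled Hamiltonian cycles.
For each such Hamiltonian cycle H, let X_H = 1 if all 20 edges of H are present in G. Then P[X_H = 1] = p^{20} = (3/5)^{20} = 3486784401/95367431640625.
Summing the indicators: E[X] = Σ_H E[X_H] = 60822550204416000 · p^{20} = 60822550204416000 · 3486784401/95367431640625 = 1696600954254376560918528/762939453125.
Numerically: E[X] ≈ 2.22e+12.

E[X] = 60822550204416000 · (3/5)^{20} = 1696600954254376560918528/762939453125 ≈ 2.22e+12.


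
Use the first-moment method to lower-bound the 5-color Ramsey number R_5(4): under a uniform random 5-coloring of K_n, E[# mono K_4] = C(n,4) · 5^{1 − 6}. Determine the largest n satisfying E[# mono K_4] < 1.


We need C(n, 4) · 5^{1 − 6} < 1, i.e. C(n, 4) < 5^{6 − 1} = 3125.
Check values of n near the boundary:
  n = 17: C(17, 4) = 2380; 2380 < 3125? YES
  n = 18: C(18, 4) = 3060; 3060 < 3125? YES
  n = 19: C(19, 4) = 3876; 3876 < 3125? NO
  n = 20: C(20, 4) = 4845; 4845 < 3125? NO
  n = 21: C(21, 4) = 5985; 5985 < 3125? NO
The largest n with C(n, 4) < 3125 is n = 18 (where E[X] = 612/625 ≈ 0.9792). Hence R_5(4) > 18, i.e. R_5(4) ≥ 19.

Largest n = 18; hence R_5(4) > 18.


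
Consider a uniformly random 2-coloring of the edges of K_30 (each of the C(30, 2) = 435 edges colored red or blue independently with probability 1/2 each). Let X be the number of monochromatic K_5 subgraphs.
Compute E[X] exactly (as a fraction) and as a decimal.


Let X = Σ_S X_S over the C(30, 5) = 142506 subsets S of size 5, where X_S = 1 if the K_5 on S is monochromatic.
For a fixed S, the K_5 on S has C(5, 2) = 10 edges. P[all 10 edges red] = (1/2)^10, and likewise for blue, so P[monochromatic] = 2·(1/2)^10 = 2^{1 − 10} = 1/512.
By linearity of expectation: E[X] = C(30, 5) · 2^{1 − 10} = 142506 · 1/512 = 71253/256.
Numerically: E[X] ≈ 278.3320.

E[X] = C(30,5)·2^(1−C(5,2)) = 71253/256 ≈ 278.3320.


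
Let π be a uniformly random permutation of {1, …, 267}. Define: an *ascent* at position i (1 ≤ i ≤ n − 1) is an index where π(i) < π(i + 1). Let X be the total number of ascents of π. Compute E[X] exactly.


Write X = Σ X_I over i = 1, …, 266, with X_I the indicator of one ascent.
There are 266 indicators.
For each fixed i, the pair (π(i), π(i+1)) is a uniformly random ordered pair of distinct values from {1, …, 267}; by symmetry P[π(i) < π(i+1)] = 1/2.
By linearity: E[X] = 266 · (1/2) = (267 − 1) · (1/2) = 133 ≈ 133.000000.

E[X] = 133 = 133.000000.


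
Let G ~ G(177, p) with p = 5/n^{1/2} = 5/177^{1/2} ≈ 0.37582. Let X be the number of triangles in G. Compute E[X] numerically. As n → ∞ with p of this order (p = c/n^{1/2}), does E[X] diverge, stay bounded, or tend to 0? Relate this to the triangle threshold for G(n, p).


Number of potential triangles: C(177, 3) = 908600.
Each occurs with probability p³ ≈ (0.37582)³ ≈ 5.3082347e-02.
By linearity: E[X] = C(177, 3)·p³ ≈ 908600 · 5.3082347e-02 ≈ 48230.62013.
Since α = 1/2 < 1, p = c/n^{1/2} ≫ 1/n is above the triangle threshold p ~ 1/n. Asymptotically E[X] ~ (c³/6)·n^{3(1−α)} = (5³/6)·n^{1.5} → ∞; triangles are abundant w.h.p.

E[X] ≈ 48230.62013; in regime p = Θ(1/n^{1/2}) E[X] diverges (above the triangle threshold p ~ 1/n).


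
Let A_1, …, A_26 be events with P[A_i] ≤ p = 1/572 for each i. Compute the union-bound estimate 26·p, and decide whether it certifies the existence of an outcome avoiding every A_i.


Union bound: P[∪_{i=1}^{26} A_i] ≤ Σ_i P[A_i] ≤ 26·p = 26·(1/572) = 1/22.
Numerically: 1/22 ≈ 0.0455.
Is 1/22 < 1? YES.
Since P[∪ A_i] ≤ 1/22 < 1, the complement has P[∩ A_i^c] ≥ 1 − 1/22 = 21/22 > 0, so some outcome avoids every A_i.

26·p = 1/22 ≈ 0.0455; existence CERTIFIED by the union bound.


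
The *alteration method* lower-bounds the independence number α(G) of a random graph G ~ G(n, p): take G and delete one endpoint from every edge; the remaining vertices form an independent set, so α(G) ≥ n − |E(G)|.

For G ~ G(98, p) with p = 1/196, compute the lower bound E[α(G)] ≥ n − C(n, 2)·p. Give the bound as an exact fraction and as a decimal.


E[|E(G)|] = C(98, 2)·p = 4753 · (1/196) = 97/4.
E[α(G)] ≥ n − E[|E(G)|] = 98 − 97/4 = 295/4.
Numerically: ≈ 73.750000.
(This is only a lower bound; the true E[α(G)] may be larger.)

E[α(G)] ≥ 295/4 ≈ 73.750000.


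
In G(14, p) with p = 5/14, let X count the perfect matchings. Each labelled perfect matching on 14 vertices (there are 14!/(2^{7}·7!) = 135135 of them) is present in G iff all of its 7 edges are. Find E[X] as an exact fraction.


K_14 has 14!/(2^{7}·7!) = 135135 labelled perfect matchings.
For each such perfect matching H, let X_H = 1 if all 7 edges of H are present in G. Then P[X_H = 1] = p^{7} = (5/14)^{7} = 78125/105413504.
By linearity: E[X] = Σ_H E[X_H] = 135135 · p^{7} = 135135 · 78125/105413504 = 1508203125/15059072.
Numerically: E[X] ≈ 100.

E[X] = 135135 · (5/14)^{7} = 1508203125/15059072 ≈ 100.


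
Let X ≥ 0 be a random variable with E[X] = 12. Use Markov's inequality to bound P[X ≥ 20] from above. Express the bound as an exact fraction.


μ = E[X] = 12, a = 20.
Markov: P[X ≥ 20] ≤ μ/a = (12)/20 = 3/5.
Numerically: ≈ 0.600000.
(Since a = 20 > μ = 12.000000, the bound 3/5 is < 1 and informative.)

P[X ≥ 20] ≤ 3/5 ≈ 0.600000.


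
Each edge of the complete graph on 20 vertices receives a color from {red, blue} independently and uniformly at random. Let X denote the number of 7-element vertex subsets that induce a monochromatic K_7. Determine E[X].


Let X = Σ_S X_S over the C(20, 7) = 77520 subsets S of size 7, where X_S = 1 if the K_7 on S is monochromatic.
For a fixed S, the K_7 on S has C(7, 2) = 21 edges. P[all 21 edges red] = (1/2)^21, and likewise for blue, so P[monochromatic] = 2·(1/2)^21 = 2^{1 − 21} = 1/1048576.
Summing: E[X] = C(20, 7) · 2^{1 − 21} = 77520 · 1/1048576 = 4845/65536.
Numerically: E[X] ≈ 0.07393.

E[X] = C(20,7)·2^(1−C(7,2)) = 4845/65536 ≈ 0.07393.


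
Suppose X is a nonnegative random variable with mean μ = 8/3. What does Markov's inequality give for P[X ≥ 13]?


μ = E[X] = 8/3, a = 13.
Markov: P[X ≥ 13] ≤ μ/a = (8/3)/13 = 8/39.
Numerically: ≈ 0.2051.
(Since a = 13 > μ = 2.6667, the bound 8/39 is < 1 and informative.)

P[X ≥ 13] ≤ 8/39 ≈ 0.2051.


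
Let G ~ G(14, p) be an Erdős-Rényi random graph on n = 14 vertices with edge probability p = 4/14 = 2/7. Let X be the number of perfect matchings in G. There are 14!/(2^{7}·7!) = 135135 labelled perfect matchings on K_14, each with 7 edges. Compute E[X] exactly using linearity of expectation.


K_14 has 14!/(2^{7}·7!) = 135135 labelled perfect matchings.
For each such perfect matching H, let X_H = 1 if all 7 edges of H are present in G. Then P[X_H = 1] = p^{7} = (2/7)^{7} = 128/823543.
By linearity of expectation: E[X] = Σ_H E[X_H] = 135135 · p^{7} = 135135 · 128/823543 = 2471040/117649.
Numerically: E[X] ≈ 21.003.

E[X] = 135135 · (2/7)^{7} = 2471040/117649 ≈ 21.003.


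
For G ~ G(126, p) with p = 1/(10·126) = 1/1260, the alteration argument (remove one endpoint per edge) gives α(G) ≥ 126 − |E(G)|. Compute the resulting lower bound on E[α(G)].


E[|E(G)|] = C(126, 2)·p = 7875 · (1/1260) = 25/4.
E[α(G)] ≥ n − E[|E(G)|] = 126 − 25/4 = 479/4.
Numerically: ≈ 119.75000.
(This is only a lower bound; the true E[α(G)] may be larger.)

E[α(G)] ≥ 479/4 ≈ 119.75000.


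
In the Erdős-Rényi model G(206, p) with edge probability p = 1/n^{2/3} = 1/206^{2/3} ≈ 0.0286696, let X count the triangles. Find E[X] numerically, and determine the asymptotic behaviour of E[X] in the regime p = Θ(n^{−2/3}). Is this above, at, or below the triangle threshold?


Number of potential triangles: C(206, 3) = 1435820.
Each occurs with probability p³ ≈ (0.0286696)³ ≈ 2.35648977e-05.
By linearity: E[X] = C(206, 3)·p³ ≈ 1435820 · 2.35648977e-05 ≈ 33.834951.
Since α = 2/3 < 1, p = c/n^{2/3} ≫ 1/n is above the triangle threshold p ~ 1/n. Asymptotically E[X] ~ (c³/6)·n^{3(1−α)} = (1³/6)·n^{1} → ∞; triangles are abundant w.h.p.

E[X] ≈ 33.834951; in regime p = Θ(1/n^{2/3}) E[X] diverges (above the triangle threshold p ~ 1/n).


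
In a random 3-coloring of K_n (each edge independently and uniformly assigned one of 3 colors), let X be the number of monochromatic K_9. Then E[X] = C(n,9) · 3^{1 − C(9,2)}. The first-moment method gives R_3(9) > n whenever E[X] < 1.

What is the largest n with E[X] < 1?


We need C(n, 9) · 3^{1 − 36} < 1, i.e. C(n, 9) < 3^{36 − 1} = 50031545098999707.
Check values of n near the boundary:
  n = 295: C(295, 9) = 41221140106119260; 41221140106119260 < 50031545098999707? YES
  n = 296: C(296, 9) = 42513789098994080; 42513789098994080 < 50031545098999707? YES
  n = 297: C(297, 9) = 43842345008337645; 43842345008337645 < 50031545098999707? YES
  n = 298: C(298, 9) = 45207677551849890; 45207677551849890 < 50031545098999707? YES
  n = 299: C(299, 9) = 46610674441390059; 46610674441390059 < 50031545098999707? YES
  n = 300: C(300, 9) = 48052241692154700; 48052241692154700 < 50031545098999707? YES
  n = 301: C(301, 9) = 49533303936090975; 49533303936090975 < 50031545098999707? YES
  n = 302: C(302, 9) = 51054804739588650; 51054804739588650 < 50031545098999707? NO
The largest n with C(n, 9) < 50031545098999707 is n = 301 (where E[X] = 16511101312030325/16677181699666569 ≈ 0.990). Hence R_3(9) > 301, i.e. R_3(9) ≥ 302.

Largest n = 301; hence R_3(9) > 301.


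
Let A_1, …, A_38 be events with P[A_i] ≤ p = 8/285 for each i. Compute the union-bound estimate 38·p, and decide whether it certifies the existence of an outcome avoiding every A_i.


Union bound: P[∪_{i=1}^{38} A_i] ≤ Σ_i P[A_i] ≤ 38·p = 38·(8/285) = 16/15.
Numerically: 16/15 ≈ 1.066667.
Is 16/15 < 1? NO.
Since the bound 16/15 is ≥ 1, the union bound is uninformative here; it does NOT by itself certify existence.

38·p = 16/15 ≈ 1.066667; existence NOT certified by the union bound.


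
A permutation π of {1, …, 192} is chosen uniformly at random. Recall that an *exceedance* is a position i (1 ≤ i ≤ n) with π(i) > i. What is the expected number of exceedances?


Write X = Σ_{i=1}^{192} X_i, where X_i = 1_{π(i) > i}.
For each fixed i, π(i) is uniform over {1, …, 192} (marginal of a uniform permutation), so P[π(i) > i] = (n − i)/n. Summing: Σ_{i=1}^{192} (n − i)/n = (0 + 1 + … + 191)/192 = 192(192 − 1)/(2·192) = (192 − 1)/2.
Hence E[X] = Σ_{i=1}^{192} (192 − i)/192 = 191/2 ≈ 95.50000.

E[X] = 191/2 = 95.50000.


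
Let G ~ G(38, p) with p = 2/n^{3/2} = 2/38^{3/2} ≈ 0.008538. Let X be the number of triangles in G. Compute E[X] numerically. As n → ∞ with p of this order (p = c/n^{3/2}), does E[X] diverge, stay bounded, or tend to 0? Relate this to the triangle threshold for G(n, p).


Number of potential triangles: C(38, 3) = 8436.
Each occurs with probability p³ ≈ (0.008538)³ ≈ 6.2239171e-07.
By linearity: E[X] = C(38, 3)·p³ ≈ 8436 · 6.2239171e-07 ≈ 0.00525.
Since α = 3/2 > 1, p = c/n^{3/2} = o(1/n) is below the triangle threshold p ~ 1/n. Asymptotically E[X] ~ (c³/6)·n^{3(1−α)} = (2³/6)·n^{-1.5} → 0, so by Markov's inequality G has no triangles w.h.p.

E[X] ≈ 0.00525; in regime p = Θ(1/n^{3/2}) E[X] tends to 0 (below the triangle threshold p ~ 1/n).


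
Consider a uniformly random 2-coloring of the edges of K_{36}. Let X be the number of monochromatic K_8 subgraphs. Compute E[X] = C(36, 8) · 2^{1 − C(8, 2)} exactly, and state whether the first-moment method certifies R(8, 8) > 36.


E[X] = C(36, 8) · 2^{1 − 28} = 30260340 · 2^{−27} = 30260340/134217728.
As a reduced fraction: E[X] = 7565085/33554432 ≈ 0.22546.
Is E[X] < 1? YES.
Since E[X] < 1, there exists a 2-coloring of K_{36} with no monochromatic K_8; hence R(8, 8) > 36.

E[X] = 7565085/33554432 ≈ 0.22546; E[X] < 1, so R(8, 8) > 36.


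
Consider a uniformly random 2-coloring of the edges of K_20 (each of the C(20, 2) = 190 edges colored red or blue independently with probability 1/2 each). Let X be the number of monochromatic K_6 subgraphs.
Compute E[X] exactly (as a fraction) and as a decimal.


Let X = Σ_S X_S over the C(20, 6) = 38760 subsets S of size 6, where X_S = 1 if the K_6 on S is monochromatic.
For a fixed S, the K_6 on S has C(6, 2) = 15 edges. P[all 15 edges red] = (1/2)^15, and likewise for blue, so P[monochromatic] = 2·(1/2)^15 = 2^{1 − 15} = 1/16384.
By linearity of expectation: E[X] = C(20, 6) · 2^{1 − 15} = 38760 · 1/16384 = 4845/2048.
Numerically: E[X] ≈ 2.36572.

E[X] = C(20,6)·2^(1−C(6,2)) = 4845/2048 ≈ 2.36572.


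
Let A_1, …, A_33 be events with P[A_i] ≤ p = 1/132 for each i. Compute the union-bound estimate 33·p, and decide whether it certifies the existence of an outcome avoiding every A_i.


Union bound: P[∪_{i=1}^{33} A_i] ≤ Σ_i P[A_i] ≤ 33·p = 33·(1/132) = 1/4.
Numerically: 1/4 ≈ 0.25000.
Is 1/4 < 1? YES.
Since P[∪ A_i] ≤ 1/4 < 1, the complement has P[∩ A_i^c] ≥ 1 − 1/4 = 3/4 > 0, so some outcome avoids every A_i.

33·p = 1/4 ≈ 0.25000; existence CERTIFIED by the union bound.


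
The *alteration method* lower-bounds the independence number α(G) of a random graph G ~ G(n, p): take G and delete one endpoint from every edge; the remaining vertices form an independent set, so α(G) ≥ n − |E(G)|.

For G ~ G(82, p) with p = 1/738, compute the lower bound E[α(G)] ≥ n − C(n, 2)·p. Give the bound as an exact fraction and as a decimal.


E[|E(G)|] = C(82, 2)·p = 3321 · (1/738) = 9/2.
E[α(G)] ≥ n − E[|E(G)|] = 82 − 9/2 = 155/2.
Numerically: ≈ 77.500000.
(This is only a lower bound; the true E[α(G)] may be larger.)

E[α(G)] ≥ 155/2 ≈ 77.500000.


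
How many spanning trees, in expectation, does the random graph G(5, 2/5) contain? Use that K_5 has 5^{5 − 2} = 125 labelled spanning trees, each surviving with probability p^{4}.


K_5 has 5^{5 − 2} = 125 labelled spanning trees.
For each such spanning tree H, let X_H = 1 if all 4 edges of H are present in G. Then P[X_H = 1] = p^{4} = (2/5)^{4} = 16/625.
By linearity of expectation: E[X] = Σ_H E[X_H] = 125 · p^{4} = 125 · 16/625 = 16/5.
Numerically: E[X] ≈ 3.2.

E[X] = 125 · (2/5)^{4} = 16/5 ≈ 3.2.


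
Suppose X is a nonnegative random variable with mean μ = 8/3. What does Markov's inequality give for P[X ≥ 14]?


μ = E[X] = 8/3, a = 14.
Markov: P[X ≥ 14] ≤ μ/a = (8/3)/14 = 4/21.
Numerically: ≈ 0.1905.
(Since a = 14 > μ = 2.6667, the bound 4/21 is < 1 and informative.)

P[X ≥ 14] ≤ 4/21 ≈ 0.1905.


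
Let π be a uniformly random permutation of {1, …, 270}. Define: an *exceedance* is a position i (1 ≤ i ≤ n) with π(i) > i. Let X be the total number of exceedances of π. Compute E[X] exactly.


Write X = Σ_{i=1}^{270} X_i, where X_i = 1_{π(i) > i}.
For each fixed i, π(i) is uniform over {1, …, 270} (marginal of a uniform permutation), so P[π(i) > i] = (n − i)/n. Summing: Σ_{i=1}^{270} (n − i)/n = (0 + 1 + … + 269)/270 = 270(270 − 1)/(2·270) = (270 − 1)/2.
Hence E[X] = Σ_{i=1}^{270} (270 − i)/270 = 269/2 ≈ 134.500.

E[X] = 269/2 = 134.500.


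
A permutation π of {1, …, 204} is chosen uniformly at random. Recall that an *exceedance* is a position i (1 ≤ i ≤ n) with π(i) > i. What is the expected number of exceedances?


Write X = Σ_{i=1}^{204} X_i, where X_i = 1_{π(i) > i}.
For each fixed i, π(i) is uniform over {1, …, 204} (marginal of a uniform permutation), so P[π(i) > i] = (n − i)/n. Summing: Σ_{i=1}^{204} (n − i)/n = (0 + 1 + … + 203)/204 = 204(204 − 1)/(2·204) = (204 − 1)/2.
Hence E[X] = Σ_{i=1}^{204} (204 − i)/204 = 203/2 ≈ 101.50000.

E[X] = 203/2 = 101.50000.


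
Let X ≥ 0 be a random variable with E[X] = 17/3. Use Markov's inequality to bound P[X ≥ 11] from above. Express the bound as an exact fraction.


μ = E[X] = 17/3, a = 11.
Markov: P[X ≥ 11] ≤ μ/a = (17/3)/11 = 17/33.
Numerically: ≈ 0.515.
(Since a = 11 > μ = 5.667, the bound 17/33 is < 1 and informative.)

P[X ≥ 11] ≤ 17/33 ≈ 0.515.


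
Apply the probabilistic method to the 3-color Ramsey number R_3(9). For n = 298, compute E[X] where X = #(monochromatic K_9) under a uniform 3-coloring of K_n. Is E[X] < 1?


E[X] = C(298, 9) · 3^{1 − 36} = 45207677551849890 · 3^{−35} = 45207677551849890/50031545098999707.
As a reduced fraction: E[X] = 15069225850616630/16677181699666569 ≈ 0.9036.
Is E[X] < 1? YES.
Since E[X] < 1, there exists a 3-coloring of K_{298} with no monochromatic K_9; hence R_3(9) > 298.

E[X] = 15069225850616630/16677181699666569 ≈ 0.9036; E[X] < 1, so R_3(9) > 298.


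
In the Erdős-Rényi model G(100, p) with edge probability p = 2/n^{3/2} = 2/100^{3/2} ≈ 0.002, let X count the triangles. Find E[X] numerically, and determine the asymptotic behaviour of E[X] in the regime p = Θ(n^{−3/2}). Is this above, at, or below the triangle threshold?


Number of potential triangles: C(100, 3) = 161700.
Each occurs with probability p³ ≈ (0.002)³ ≈ 8.000000e-09.
By linearity: E[X] = C(100, 3)·p³ ≈ 161700 · 8.000000e-09 ≈ 0.0013.
Since α = 3/2 > 1, p = c/n^{3/2} = o(1/n) is below the triangle threshold p ~ 1/n. Asymptotically E[X] ~ (c³/6)·n^{3(1−α)} = (2³/6)·n^{-1.5} → 0, so by Markov's inequality G has no triangles w.h.p.

E[X] ≈ 0.0013; in regime p = Θ(1/n^{3/2}) E[X] tends to 0 (below the triangle threshold p ~ 1/n).


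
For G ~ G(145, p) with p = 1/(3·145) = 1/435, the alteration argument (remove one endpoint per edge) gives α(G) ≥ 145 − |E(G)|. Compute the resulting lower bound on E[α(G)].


E[|E(G)|] = C(145, 2)·p = 10440 · (1/435) = 24.
E[α(G)] ≥ n − E[|E(G)|] = 145 − 24 = 121.
Numerically: ≈ 121.000.
(This is only a lower bound; the true E[α(G)] may be larger.)

E[α(G)] ≥ 121 ≈ 121.000.


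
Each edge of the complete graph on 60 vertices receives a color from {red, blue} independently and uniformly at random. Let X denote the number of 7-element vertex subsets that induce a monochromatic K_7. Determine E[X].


Let X = Σ_S X_S over the C(60, 7) = 386206920 subsets S of size 7, where X_S = 1 if the K_7 on S is monochromatic.
For a fixed S, the K_7 on S has C(7, 2) = 21 edges. P[all 21 edges red] = (1/2)^21, and likewise for blue, so P[monochromatic] = 2·(1/2)^21 = 2^{1 − 21} = 1/1048576.
Summing: E[X] = C(60, 7) · 2^{1 − 21} = 386206920 · 1/1048576 = 48275865/131072.
Numerically: E[X] ≈ 368.316.

E[X] = C(60,7)·2^(1−C(7,2)) = 48275865/131072 ≈ 368.316.


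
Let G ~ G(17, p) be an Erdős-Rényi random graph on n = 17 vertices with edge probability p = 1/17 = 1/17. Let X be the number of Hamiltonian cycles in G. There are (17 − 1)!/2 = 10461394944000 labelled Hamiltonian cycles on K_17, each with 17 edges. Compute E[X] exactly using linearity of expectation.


K_17 has (17 − 1)!/2 = 10461394944000 labelled Hamiltonian cycles.
For each such Hamiltonian cycle H, let X_H = 1 if all 17 edges of H are present in G. Then P[X_H = 1] = p^{17} = (1/17)^{17} = 1/827240261886336764177.
By linearity: E[X] = Σ_H E[X_H] = 10461394944000 · p^{17} = 10461394944000 · 1/827240261886336764177 = 10461394944000/827240261886336764177.
Numerically: E[X] ≈ 1.26461e-08.

E[X] = 10461394944000 · (1/17)^{17} = 10461394944000/827240261886336764177 ≈ 1.26461e-08.


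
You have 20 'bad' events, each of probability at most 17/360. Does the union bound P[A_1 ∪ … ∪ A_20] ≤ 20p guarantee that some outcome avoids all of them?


Union bound: P[∪_{i=1}^{20} A_i] ≤ Σ_i P[A_i] ≤ 20·p = 20·(17/360) = 17/18.
Numerically: 17/18 ≈ 0.944444.
Is 17/18 < 1? YES.
Since P[∪ A_i] ≤ 17/18 < 1, the complement has P[∩ A_i^c] ≥ 1 − 17/18 = 1/18 > 0, so some outcome avoids every A_i.

20·p = 17/18 ≈ 0.944444; existence CERTIFIED by the union bound.


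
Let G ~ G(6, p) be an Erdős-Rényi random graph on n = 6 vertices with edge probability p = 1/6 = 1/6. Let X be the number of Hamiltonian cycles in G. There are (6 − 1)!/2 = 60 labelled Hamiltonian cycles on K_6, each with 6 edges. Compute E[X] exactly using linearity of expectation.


K_6 has (6 − 1)!/2 = 60 labelled Hamiltonian cycles.
For each such Hamiltonian cycle H, let X_H = 1 if all 6 edges of H are present in G. Then P[X_H = 1] = p^{6} = (1/6)^{6} = 1/46656.
By linearity: E[X] = Σ_H E[X_H] = 60 · p^{6} = 60 · 1/46656 = 5/3888.
Numerically: E[X] ≈ 0.00128601.

E[X] = 60 · (1/6)^{6} = 5/3888 ≈ 0.00128601.


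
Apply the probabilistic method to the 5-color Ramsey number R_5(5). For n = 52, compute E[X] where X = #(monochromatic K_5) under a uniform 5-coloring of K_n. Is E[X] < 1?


E[X] = C(52, 5) · 5^{1 − 10} = 2598960 · 5^{−9} = 2598960/1953125.
As a reduced fraction: E[X] = 519792/390625 ≈ 1.330668.
Is E[X] < 1? NO.
Since E[X] ≥ 1, the first-moment bound is inconclusive at n = 52; it does NOT by itself certify R_5(5) > 52.

E[X] = 519792/390625 ≈ 1.330668; E[X] ≥ 1; first-moment method inconclusive here.


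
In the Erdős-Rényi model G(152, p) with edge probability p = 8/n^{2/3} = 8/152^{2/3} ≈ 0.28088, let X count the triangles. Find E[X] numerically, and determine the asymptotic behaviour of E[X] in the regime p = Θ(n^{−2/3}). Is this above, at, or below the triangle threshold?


Number of potential triangles: C(152, 3) = 573800.
Each occurs with probability p³ ≈ (0.28088)³ ≈ 2.2160665e-02.
By linearity: E[X] = C(152, 3)·p³ ≈ 573800 · 2.2160665e-02 ≈ 12715.78947.
Since α = 2/3 < 1, p = c/n^{2/3} ≫ 1/n is above the triangle threshold p ~ 1/n. Asymptotically E[X] ~ (c³/6)·n^{3(1−α)} = (8³/6)·n^{1} → ∞; triangles are abundant w.h.p.

E[X] ≈ 12715.78947; in regime p = Θ(1/n^{2/3}) E[X] diverges (above the triangle threshold p ~ 1/n).


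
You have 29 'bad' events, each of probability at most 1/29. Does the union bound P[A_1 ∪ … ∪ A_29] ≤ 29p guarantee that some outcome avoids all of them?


Union bound: P[∪_{i=1}^{29} A_i] ≤ Σ_i P[A_i] ≤ 29·p = 29·(1/29) = 1.
Numerically: 1 ≈ 1.0000000.
Is 1 < 1? NO.
Since the bound 1 is ≥ 1, the union bound is uninformative here; it does NOT by itself certify existence.

29·p = 1 ≈ 1.0000000; existence NOT certified by the union bound.


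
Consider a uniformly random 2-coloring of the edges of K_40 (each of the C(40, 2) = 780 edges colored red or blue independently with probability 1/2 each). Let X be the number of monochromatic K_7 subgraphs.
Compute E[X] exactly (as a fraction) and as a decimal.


Let X = Σ_S X_S over the C(40, 7) = 18643560 subsets S of size 7, where X_S = 1 if the K_7 on S is monochromatic.
For a fixed S, the K_7 on S has C(7, 2) = 21 edges. P[all 21 edges red] = (1/2)^21, and likewise for blue, so P[monochromatic] = 2·(1/2)^21 = 2^{1 − 21} = 1/1048576.
Summing: E[X] = C(40, 7) · 2^{1 − 21} = 18643560 · 1/1048576 = 2330445/131072.
Numerically: E[X] ≈ 17.780.

E[X] = C(40,7)·2^(1−C(7,2)) = 2330445/131072 ≈ 17.780.


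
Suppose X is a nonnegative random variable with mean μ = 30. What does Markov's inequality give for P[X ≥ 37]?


μ = E[X] = 30, a = 37.
Markov: P[X ≥ 37] ≤ μ/a = (30)/37 = 30/37.
Numerically: ≈ 0.811.
(Since a = 37 > μ = 30.000, the bound 30/37 is < 1 and informative.)

P[X ≥ 37] ≤ 30/37 ≈ 0.811.


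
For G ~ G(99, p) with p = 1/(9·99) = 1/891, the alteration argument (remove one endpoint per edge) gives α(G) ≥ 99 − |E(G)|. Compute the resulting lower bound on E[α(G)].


E[|E(G)|] = C(99, 2)·p = 4851 · (1/891) = 49/9.
E[α(G)] ≥ n − E[|E(G)|] = 99 − 49/9 = 842/9.
Numerically: ≈ 93.5556.
(This is only a lower bound; the true E[α(G)] may be larger.)

E[α(G)] ≥ 842/9 ≈ 93.5556.


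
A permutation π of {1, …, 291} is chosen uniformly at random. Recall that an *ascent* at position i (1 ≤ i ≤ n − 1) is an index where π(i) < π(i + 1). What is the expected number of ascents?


Write X = Σ X_I over i = 1, …, 290, with X_I the indicator of one ascent.
There are 290 indicators.
For each fixed i, the pair (π(i), π(i+1)) is a uniformly random ordered pair of distinct values from {1, …, 291}; by symmetry P[π(i) < π(i+1)] = 1/2.
By linearity: E[X] = 290 · (1/2) = (291 − 1) · (1/2) = 145 ≈ 145.000000.

E[X] = 145 = 145.000000.


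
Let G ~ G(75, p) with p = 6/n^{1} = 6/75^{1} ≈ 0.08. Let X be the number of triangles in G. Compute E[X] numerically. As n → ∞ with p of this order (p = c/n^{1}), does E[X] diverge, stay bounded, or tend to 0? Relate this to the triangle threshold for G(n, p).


Number of potential triangles: C(75, 3) = 67525.
Each occurs with probability p³ ≈ (0.08)³ ≈ 5.12000e-04.
By linearity: E[X] = C(75, 3)·p³ ≈ 67525 · 5.12000e-04 ≈ 34.573.
Here α = 1, so p = 6/n is exactly at the triangle threshold p ~ 1/n. Asymptotically E[X] → c³/6 = 6³/6 = 36 ≈ 36.000, a bounded constant. In this regime the triangle count is asymptotically Poisson(c³/6).

E[X] ≈ 34.573; in regime p = Θ(1/n^{1}) E[X] stays bounded (at the triangle threshold p ~ 1/n).


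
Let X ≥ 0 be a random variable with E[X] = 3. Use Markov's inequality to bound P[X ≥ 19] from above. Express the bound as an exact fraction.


μ = E[X] = 3, a = 19.
Markov: P[X ≥ 19] ≤ μ/a = (3)/19 = 3/19.
Numerically: ≈ 0.1579.
(Since a = 19 > μ = 3.0000, the bound 3/19 is < 1 and informative.)

P[X ≥ 19] ≤ 3/19 ≈ 0.1579.


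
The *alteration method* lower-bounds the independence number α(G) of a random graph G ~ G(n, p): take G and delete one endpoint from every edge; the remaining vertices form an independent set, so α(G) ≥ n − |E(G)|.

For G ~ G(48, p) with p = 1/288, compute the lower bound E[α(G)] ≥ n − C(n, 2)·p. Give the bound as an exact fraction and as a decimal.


E[|E(G)|] = C(48, 2)·p = 1128 · (1/288) = 47/12.
E[α(G)] ≥ n − E[|E(G)|] = 48 − 47/12 = 529/12.
Numerically: ≈ 44.083333.
(This is only a lower bound; the true E[α(G)] may be larger.)

E[α(G)] ≥ 529/12 ≈ 44.083333.


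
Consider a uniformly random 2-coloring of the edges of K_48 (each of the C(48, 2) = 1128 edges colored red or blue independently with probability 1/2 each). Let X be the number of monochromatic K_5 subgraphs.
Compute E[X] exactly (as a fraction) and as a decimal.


Let X = Σ_S X_S over the C(48, 5) = 1712304 subsets S of size 5, where X_S = 1 if the K_5 on S is monochromatic.
For a fixed S, the K_5 on S has C(5, 2) = 10 edges. P[all 10 edges red] = (1/2)^10, and likewise for blue, so P[monochromatic] = 2·(1/2)^10 = 2^{1 − 10} = 1/512.
By linearity: E[X] = C(48, 5) · 2^{1 − 10} = 1712304 · 1/512 = 107019/32.
Numerically: E[X] ≈ 3344.344.

E[X] = C(48,5)·2^(1−C(5,2)) = 107019/32 ≈ 3344.344.


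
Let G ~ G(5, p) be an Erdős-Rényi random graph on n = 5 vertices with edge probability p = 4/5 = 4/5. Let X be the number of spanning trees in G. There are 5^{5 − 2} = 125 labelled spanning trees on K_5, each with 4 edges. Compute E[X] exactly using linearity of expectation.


K_5 has 5^{5 − 2} = 125 labelled spanning trees.
For each such spanning tree H, let X_H = 1 if all 4 edges of H are present in G. Then P[X_H = 1] = p^{4} = (4/5)^{4} = 256/625.
By linearity: E[X] = Σ_H E[X_H] = 125 · p^{4} = 125 · 256/625 = 256/5.
Numerically: E[X] ≈ 51.2.

E[X] = 125 · (4/5)^{4} = 256/5 ≈ 51.2.


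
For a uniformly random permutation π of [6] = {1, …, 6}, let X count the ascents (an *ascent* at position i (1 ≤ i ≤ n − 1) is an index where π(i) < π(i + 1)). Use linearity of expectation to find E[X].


Write X = Σ X_I over i = 1, …, 5, with X_I the indicator of one ascent.
There are 5 indicators.
For each fixed i, the pair (π(i), π(i+1)) is a uniformly random ordered pair of distinct values from {1, …, 6}; by symmetry P[π(i) < π(i+1)] = 1/2.
By linearity: E[X] = 5 · (1/2) = (6 − 1) · (1/2) = 5/2 ≈ 2.500000.

E[X] = 5/2 = 2.500000.


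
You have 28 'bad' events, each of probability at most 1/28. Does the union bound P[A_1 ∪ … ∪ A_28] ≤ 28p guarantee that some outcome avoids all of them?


Union bound: P[∪_{i=1}^{28} A_i] ≤ Σ_i P[A_i] ≤ 28·p = 28·(1/28) = 1.
Numerically: 1 ≈ 1.0000000.
Is 1 < 1? NO.
Since the bound 1 is ≥ 1, the union bound is uninformative here; it does NOT by itself certify existence.

28·p = 1 ≈ 1.0000000; existence NOT certified by the union bound.


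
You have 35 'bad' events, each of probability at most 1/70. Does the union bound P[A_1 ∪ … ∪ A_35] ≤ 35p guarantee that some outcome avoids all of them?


Union bound: P[∪_{i=1}^{35} A_i] ≤ Σ_i P[A_i] ≤ 35·p = 35·(1/70) = 1/2.
Numerically: 1/2 ≈ 0.50000.
Is 1/2 < 1? YES.
Since P[∪ A_i] ≤ 1/2 < 1, the complement has P[∩ A_i^c] ≥ 1 − 1/2 = 1/2 > 0, so some outcome avoids every A_i.

35·p = 1/2 ≈ 0.50000; existence CERTIFIED by the union bound.


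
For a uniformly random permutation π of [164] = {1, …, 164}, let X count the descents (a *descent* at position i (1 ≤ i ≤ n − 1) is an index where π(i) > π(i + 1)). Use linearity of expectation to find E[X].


Write X = Σ X_I over i = 1, …, 163, with X_I the indicator of one descent.
There are 163 indicators.
For each fixed i, the pair (π(i), π(i+1)) is a uniformly random ordered pair of distinct values from {1, …, 164}; by symmetry P[π(i) > π(i+1)] = 1/2.
By linearity: E[X] = 163 · (1/2) = (164 − 1) · (1/2) = 163/2 ≈ 81.5000.

E[X] = 163/2 = 81.5000.
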